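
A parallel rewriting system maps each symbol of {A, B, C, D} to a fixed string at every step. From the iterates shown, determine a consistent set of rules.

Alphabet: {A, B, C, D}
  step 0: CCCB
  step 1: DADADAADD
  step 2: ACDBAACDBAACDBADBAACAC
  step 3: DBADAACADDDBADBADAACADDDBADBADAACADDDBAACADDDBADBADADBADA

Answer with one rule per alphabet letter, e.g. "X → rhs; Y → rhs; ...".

  step 2 ⇒ step 3: ACDBAACDBAACDBADBAACAC ⇒ DBA·DA·AC·ADD·DBA·DBA·DA·AC·ADD·DBA·DBA·DA·AC·ADD·DBA·AC·ADD·DBA·DBA·DA·DBA·DA
    A ↦ DBA
    B ↦ ADD
    C ↦ DA
    D ↦ AC

A->DBA, B->ADD, C->DA, D->AC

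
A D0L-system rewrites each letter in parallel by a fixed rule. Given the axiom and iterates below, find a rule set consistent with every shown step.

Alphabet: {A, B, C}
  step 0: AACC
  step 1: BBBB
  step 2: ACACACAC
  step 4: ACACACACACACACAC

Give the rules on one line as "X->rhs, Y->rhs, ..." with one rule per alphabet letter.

  step 1 ⇒ step 2: BBBB ⇒ AC·AC·AC·AC
    B ↦ AC
  step 0 ⇒ step 1: AACC ⇒ B·B·B·B
    A ↦ B
  step 0 ⇒ step 1: AACC ⇒ B·B·B·B
    C ↦ B

A->B, B->AC, C->B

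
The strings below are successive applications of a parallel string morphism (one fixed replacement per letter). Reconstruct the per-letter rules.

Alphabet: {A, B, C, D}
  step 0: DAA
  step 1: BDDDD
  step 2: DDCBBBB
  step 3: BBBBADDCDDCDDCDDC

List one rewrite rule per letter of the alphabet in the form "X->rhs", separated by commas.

  step 2 ⇒ step 3: DDCBBBB ⇒ B·B·BBA·DDC·DDC·DDC·DDC
    B ↦ DDC
    C ↦ BBA
    D ↦ B
  step 0 ⇒ step 1: DAA ⇒ B·DD·DD
    A ↦ DD

A->DD, B->DDC, C->BBA, D->B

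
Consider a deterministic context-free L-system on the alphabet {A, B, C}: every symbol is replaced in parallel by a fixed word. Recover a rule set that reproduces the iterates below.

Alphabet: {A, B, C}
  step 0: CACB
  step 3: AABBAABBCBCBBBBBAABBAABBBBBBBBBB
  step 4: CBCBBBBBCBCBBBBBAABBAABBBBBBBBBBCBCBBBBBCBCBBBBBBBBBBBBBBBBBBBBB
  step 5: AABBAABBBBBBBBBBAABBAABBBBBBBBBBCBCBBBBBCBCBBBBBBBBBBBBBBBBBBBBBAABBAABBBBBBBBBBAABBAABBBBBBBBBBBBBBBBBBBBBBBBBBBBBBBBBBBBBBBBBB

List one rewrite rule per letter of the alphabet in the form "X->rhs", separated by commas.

A->CB, B->BB, C->AA

  step 4 ⇒ step 5: CBCBBBBBCBCBBBBBAABBAABBBBBBBBBBCBCBBBBBCBCBBBBBBBBBBBBBBBBBBBBB ⇒ AA·BB·AA·BB·BB·BB·BB·BB·AA·BB·AA·BB·BB·BB·BB·BB·CB·CB·BB·BB·CB·CB·BB·BB·BB·BB·BB·BB·BB·BB·BB·BB·AA·BB·AA·BB·BB·BB·BB·BB·AA·BB·AA·BB·BB·BB·BB·BB·BB·BB·BB·BB·BB·BB·BB·BB·BB·BB·BB·BB·BB·BB·BB·BB
    A ↦ CB
    B ↦ BB
    C ↦ AA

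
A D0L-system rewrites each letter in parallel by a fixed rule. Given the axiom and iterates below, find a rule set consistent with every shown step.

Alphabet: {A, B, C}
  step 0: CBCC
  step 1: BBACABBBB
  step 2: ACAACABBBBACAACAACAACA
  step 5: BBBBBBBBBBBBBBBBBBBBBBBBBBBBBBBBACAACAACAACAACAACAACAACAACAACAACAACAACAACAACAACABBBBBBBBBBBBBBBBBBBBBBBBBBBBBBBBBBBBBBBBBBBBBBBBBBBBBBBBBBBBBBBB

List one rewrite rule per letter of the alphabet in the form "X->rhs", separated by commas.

  step 1 ⇒ step 2: BBACABBBB ⇒ ACA·ACA·B·BB·B·ACA·ACA·ACA·ACA
    A ↦ B
    B ↦ ACA
    C ↦ BB

A->B, B->ACA, C->BB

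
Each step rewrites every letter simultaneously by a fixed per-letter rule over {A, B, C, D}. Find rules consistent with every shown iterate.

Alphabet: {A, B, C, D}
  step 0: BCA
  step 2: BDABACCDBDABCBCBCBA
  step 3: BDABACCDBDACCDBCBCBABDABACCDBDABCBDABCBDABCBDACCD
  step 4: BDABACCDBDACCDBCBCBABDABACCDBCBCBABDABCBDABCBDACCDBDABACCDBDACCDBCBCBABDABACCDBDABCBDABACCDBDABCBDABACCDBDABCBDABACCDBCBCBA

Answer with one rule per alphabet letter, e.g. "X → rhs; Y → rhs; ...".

A->CCD, B->BDA, C->BC, D->BA

  step 3 ⇒ step 4: BDABACCDBDACCDBCBCBABDABACCDBDABCBDABCBDABCBDACCD ⇒ BDA·BA·CCD·BDA·CCD·BC·BC·BA·BDA·BA·CCD·BC·BC·BA·BDA·BC·BDA·BC·BDA·CCD·BDA·BA·CCD·BDA·CCD·BC·BC·BA·BDA·BA·CCD·BDA·BC·BDA·BA·CCD·BDA·BC·BDA·BA·CCD·BDA·BC·BDA·BA·CCD·BC·BC·BA
    A ↦ CCD
    B ↦ BDA
    C ↦ BC
    D ↦ BA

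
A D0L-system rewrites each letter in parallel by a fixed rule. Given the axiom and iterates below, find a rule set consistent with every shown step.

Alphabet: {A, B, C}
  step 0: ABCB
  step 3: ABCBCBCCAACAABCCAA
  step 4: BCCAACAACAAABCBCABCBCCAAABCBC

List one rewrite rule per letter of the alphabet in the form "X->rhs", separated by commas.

  step 3 ⇒ step 4: ABCBCBCCAACAABCCAA ⇒ BC·CA·A·CA·A·CA·A·A·BC·BC·A·BC·BC·CA·A·A·BC·BC
    A ↦ BC
    B ↦ CA
    C ↦ A

A->BC, B->CA, C->A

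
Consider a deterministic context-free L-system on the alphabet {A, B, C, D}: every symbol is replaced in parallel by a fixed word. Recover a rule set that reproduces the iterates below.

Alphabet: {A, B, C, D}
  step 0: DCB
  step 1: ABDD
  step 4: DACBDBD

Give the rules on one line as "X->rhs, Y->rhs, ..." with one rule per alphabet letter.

  step 0 ⇒ step 1: DCB ⇒ A·BD·D
    B ↦ D
    C ↦ BD
    D ↦ A
    A ↦ C  (constrained at step 1)

A->C, B->D, C->BD, D->A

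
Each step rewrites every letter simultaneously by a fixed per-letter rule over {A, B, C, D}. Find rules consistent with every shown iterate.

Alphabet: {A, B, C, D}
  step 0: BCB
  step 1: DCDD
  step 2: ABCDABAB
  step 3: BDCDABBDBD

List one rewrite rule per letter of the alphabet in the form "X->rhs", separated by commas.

A->B, B->D, C->CD, D->AB

  step 2 ⇒ step 3: ABCDABAB ⇒ B·D·CD·AB·B·D·B·D
    A ↦ B
    B ↦ D
    C ↦ CD
    D ↦ AB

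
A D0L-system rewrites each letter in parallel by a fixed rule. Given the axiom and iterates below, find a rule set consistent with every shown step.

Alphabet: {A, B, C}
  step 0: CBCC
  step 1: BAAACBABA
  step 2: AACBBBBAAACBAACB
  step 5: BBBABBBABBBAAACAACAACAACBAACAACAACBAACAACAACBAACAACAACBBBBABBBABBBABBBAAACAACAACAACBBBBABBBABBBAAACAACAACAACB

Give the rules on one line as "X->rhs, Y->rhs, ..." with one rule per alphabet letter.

A->B, B->AAC, C->BA

  step 1 ⇒ step 2: BAAACBABA ⇒ AAC·B·B·B·BA·AAC·B·AAC·B
    A ↦ B
    B ↦ AAC
    C ↦ BA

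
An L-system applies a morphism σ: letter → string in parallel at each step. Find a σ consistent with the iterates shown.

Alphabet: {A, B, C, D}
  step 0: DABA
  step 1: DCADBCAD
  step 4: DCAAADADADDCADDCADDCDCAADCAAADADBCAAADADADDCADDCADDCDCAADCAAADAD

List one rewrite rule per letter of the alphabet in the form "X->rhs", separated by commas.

A->AD, B->BC, C->AA, D->DC

  step 0 ⇒ step 1: DABA ⇒ DC·AD·BC·AD
    A ↦ AD
    B ↦ BC
    D ↦ DC
    C ↦ AA  (constrained at step 1)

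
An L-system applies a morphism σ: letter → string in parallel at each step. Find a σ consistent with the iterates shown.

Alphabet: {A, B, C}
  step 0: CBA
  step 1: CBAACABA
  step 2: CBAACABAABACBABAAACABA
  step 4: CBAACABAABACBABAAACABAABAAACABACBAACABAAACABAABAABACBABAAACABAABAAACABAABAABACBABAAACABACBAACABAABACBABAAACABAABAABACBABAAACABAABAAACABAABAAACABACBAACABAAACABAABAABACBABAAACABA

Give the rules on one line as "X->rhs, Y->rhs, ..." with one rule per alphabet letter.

  step 1 ⇒ step 2: CBAACABA ⇒ CB·AAC·ABA·ABA·CB·ABA·AAC·ABA
    A ↦ ABA
    B ↦ AAC
    C ↦ CB

A->ABA, B->AAC, C->CB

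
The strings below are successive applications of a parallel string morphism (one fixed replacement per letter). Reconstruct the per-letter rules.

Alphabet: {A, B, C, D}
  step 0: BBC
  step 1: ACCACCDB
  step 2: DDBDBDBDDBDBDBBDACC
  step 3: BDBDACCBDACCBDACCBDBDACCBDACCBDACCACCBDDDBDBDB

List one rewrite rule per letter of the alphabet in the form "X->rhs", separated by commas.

A->DDB, B->ACC, C->DB, D->BD

  step 2 ⇒ step 3: DDBDBDBDDBDBDBBDACC ⇒ BD·BD·ACC·BD·ACC·BD·ACC·BD·BD·ACC·BD·ACC·BD·ACC·ACC·BD·DDB·DB·DB
    A ↦ DDB
    B ↦ ACC
    C ↦ DB
    D ↦ BD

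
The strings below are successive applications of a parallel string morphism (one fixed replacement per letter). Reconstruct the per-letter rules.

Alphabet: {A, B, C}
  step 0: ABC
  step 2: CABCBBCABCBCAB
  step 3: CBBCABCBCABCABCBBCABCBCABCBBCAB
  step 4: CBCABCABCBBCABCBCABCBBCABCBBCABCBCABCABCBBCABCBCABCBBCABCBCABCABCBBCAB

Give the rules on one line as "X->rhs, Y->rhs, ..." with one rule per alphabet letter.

  step 3 ⇒ step 4: CBBCABCBCABCABCBBCABCBCABCBBCAB ⇒ CB·CAB·CAB·CB·B·CAB·CB·CAB·CB·B·CAB·CB·B·CAB·CB·CAB·CAB·CB·B·CAB·CB·CAB·CB·B·CAB·CB·CAB·CAB·CB·B·CAB
    A ↦ B
    B ↦ CAB
    C ↦ CB

A->B, B->CAB, C->CB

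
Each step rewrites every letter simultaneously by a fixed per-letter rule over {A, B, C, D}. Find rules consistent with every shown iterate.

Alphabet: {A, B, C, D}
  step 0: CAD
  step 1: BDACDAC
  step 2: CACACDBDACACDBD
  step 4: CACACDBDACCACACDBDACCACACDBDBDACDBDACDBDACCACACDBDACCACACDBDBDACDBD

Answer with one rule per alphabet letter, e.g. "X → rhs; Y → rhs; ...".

  step 1 ⇒ step 2: BDACDAC ⇒ C·AC·ACD·BD·AC·ACD·BD
    A ↦ ACD
    B ↦ C
    C ↦ BD
    D ↦ AC

A->ACD, B->C, C->BD, D->AC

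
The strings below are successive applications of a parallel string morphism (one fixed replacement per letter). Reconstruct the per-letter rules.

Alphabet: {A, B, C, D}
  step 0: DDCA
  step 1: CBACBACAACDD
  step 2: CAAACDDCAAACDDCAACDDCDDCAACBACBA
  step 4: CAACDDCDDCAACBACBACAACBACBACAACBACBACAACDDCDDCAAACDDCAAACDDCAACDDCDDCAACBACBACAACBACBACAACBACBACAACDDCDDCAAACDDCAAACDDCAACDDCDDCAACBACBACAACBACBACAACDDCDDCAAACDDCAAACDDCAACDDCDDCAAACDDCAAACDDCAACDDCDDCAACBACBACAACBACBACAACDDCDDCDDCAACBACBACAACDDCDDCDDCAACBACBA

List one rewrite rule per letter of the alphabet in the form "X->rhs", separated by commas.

A->CDD, B->A, C->CAA, D->CBA

  step 1 ⇒ step 2: CBACBACAACDD ⇒ CAA·A·CDD·CAA·A·CDD·CAA·CDD·CDD·CAA·CBA·CBA
    A ↦ CDD
    B ↦ A
    C ↦ CAA
    D ↦ CBA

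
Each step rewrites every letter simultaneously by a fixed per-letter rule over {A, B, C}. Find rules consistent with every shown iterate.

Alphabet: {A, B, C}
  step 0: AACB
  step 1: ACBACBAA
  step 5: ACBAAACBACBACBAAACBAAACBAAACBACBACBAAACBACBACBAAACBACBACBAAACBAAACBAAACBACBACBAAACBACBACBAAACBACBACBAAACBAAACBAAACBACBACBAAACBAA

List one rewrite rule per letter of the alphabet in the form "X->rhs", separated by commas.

  step 0 ⇒ step 1: AACB ⇒ ACB·ACB·A·A
    A ↦ ACB
    B ↦ A
    C ↦ A

A->ACB, B->A, C->A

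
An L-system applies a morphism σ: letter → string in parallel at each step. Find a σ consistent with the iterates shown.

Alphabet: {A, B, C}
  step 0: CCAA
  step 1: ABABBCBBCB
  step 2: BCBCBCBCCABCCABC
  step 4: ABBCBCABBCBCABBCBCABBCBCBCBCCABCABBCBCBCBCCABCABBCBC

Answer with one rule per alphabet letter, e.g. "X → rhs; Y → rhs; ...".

A->BCB, B->C, C->AB

  step 1 ⇒ step 2: ABABBCBBCB ⇒ BCB·C·BCB·C·C·AB·C·C·AB·C
    A ↦ BCB
    B ↦ C
    C ↦ AB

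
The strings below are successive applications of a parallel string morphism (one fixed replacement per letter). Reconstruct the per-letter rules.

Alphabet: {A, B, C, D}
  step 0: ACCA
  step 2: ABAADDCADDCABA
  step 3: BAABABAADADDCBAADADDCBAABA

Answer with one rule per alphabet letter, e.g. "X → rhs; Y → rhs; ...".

A->BA, B->A, C->DC, D->AD

  step 2 ⇒ step 3: ABAADDCADDCABA ⇒ BA·A·BA·BA·AD·AD·DC·BA·AD·AD·DC·BA·A·BA
    A ↦ BA
    B ↦ A
    C ↦ DC
    D ↦ AD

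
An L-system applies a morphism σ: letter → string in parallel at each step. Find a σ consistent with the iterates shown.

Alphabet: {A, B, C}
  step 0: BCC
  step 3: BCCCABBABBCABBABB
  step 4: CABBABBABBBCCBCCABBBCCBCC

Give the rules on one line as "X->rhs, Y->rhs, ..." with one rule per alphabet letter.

  step 3 ⇒ step 4: BCCCABBABBCABBABB ⇒ C·ABB·ABB·ABB·B·C·C·B·C·C·ABB·B·C·C·B·C·C
    A ↦ B
    B ↦ C
    C ↦ ABB

A->B, B->C, C->ABB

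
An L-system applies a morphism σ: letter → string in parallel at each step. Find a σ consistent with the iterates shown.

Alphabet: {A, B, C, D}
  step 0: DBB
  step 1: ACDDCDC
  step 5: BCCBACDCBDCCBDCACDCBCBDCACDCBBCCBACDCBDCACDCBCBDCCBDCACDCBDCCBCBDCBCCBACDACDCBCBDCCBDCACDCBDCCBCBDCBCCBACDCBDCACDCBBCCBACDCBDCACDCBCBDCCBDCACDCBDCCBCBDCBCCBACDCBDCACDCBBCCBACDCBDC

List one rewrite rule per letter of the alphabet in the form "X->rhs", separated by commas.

A->BC, B->DC, C->CB, D->ACD

  step 0 ⇒ step 1: DBB ⇒ ACD·DC·DC
    B ↦ DC
    D ↦ ACD
    A ↦ BC  (constrained at step 1)
    C ↦ CB  (constrained at step 1)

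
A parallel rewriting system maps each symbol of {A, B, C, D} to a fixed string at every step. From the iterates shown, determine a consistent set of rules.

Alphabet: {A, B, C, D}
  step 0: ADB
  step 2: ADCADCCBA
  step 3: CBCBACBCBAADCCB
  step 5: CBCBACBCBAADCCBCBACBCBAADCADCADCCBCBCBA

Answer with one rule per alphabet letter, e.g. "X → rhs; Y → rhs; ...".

A->CB, B->DC, C->A, D->CB

  step 2 ⇒ step 3: ADCADCCBA ⇒ CB·CB·A·CB·CB·A·A·DC·CB
    A ↦ CB
    B ↦ DC
    C ↦ A
    D ↦ CB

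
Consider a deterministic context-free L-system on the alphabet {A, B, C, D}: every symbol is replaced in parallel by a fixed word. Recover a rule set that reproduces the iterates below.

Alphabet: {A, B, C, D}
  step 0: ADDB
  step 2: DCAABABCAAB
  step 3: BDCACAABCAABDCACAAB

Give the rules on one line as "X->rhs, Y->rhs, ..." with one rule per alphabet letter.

A->CA, B->AB, C->D, D->B

  step 2 ⇒ step 3: DCAABABCAAB ⇒ B·D·CA·CA·AB·CA·AB·D·CA·CA·AB
    A ↦ CA
    B ↦ AB
    C ↦ D
    D ↦ B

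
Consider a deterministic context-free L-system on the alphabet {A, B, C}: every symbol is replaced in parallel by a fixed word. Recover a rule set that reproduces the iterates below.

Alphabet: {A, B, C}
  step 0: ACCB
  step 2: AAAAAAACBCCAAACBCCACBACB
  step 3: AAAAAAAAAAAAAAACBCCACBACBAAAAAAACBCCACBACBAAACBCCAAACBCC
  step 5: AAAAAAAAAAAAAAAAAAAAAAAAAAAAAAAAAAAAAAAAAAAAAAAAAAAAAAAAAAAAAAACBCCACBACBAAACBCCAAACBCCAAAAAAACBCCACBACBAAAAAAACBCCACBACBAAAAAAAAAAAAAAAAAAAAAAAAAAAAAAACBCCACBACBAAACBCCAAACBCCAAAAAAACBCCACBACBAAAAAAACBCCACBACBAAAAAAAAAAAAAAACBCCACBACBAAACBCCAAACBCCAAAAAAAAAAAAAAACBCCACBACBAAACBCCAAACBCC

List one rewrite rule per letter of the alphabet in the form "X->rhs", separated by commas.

  step 2 ⇒ step 3: AAAAAAACBCCAAACBCCACBACB ⇒ AA·AA·AA·AA·AA·AA·AA·ACB·CC·ACB·ACB·AA·AA·AA·ACB·CC·ACB·ACB·AA·ACB·CC·AA·ACB·CC
    A ↦ AA
    B ↦ CC
    C ↦ ACB

A->AA, B->CC, C->ACB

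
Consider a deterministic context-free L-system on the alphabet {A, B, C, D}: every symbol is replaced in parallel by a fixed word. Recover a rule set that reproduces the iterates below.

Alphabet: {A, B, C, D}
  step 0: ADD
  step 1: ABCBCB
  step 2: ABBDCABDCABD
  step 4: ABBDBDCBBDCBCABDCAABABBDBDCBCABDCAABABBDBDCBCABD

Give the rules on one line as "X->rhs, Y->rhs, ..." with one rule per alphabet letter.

  step 1 ⇒ step 2: ABCBCB ⇒ AB·BD·CA·BD·CA·BD
    A ↦ AB
    B ↦ BD
    C ↦ CA
  step 0 ⇒ step 1: ADD ⇒ AB·CB·CB
    D ↦ CB

A->AB, B->BD, C->CA, D->CB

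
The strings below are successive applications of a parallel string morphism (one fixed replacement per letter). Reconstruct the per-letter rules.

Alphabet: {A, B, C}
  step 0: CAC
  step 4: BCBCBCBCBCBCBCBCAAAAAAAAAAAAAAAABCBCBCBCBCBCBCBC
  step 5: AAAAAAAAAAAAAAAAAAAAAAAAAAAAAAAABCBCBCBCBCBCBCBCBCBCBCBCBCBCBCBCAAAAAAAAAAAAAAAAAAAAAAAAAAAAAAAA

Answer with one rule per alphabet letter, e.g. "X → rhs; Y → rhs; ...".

  step 4 ⇒ step 5: BCBCBCBCBCBCBCBCAAAAAAAAAAAAAAAABCBCBCBCBCBCBCBC ⇒ AA·AA·AA·AA·AA·AA·AA·AA·AA·AA·AA·AA·AA·AA·AA·AA·BC·BC·BC·BC·BC·BC·BC·BC·BC·BC·BC·BC·BC·BC·BC·BC·AA·AA·AA·AA·AA·AA·AA·AA·AA·AA·AA·AA·AA·AA·AA·AA
    A ↦ BC
    B ↦ AA
    C ↦ AA

A->BC, B->AA, C->AA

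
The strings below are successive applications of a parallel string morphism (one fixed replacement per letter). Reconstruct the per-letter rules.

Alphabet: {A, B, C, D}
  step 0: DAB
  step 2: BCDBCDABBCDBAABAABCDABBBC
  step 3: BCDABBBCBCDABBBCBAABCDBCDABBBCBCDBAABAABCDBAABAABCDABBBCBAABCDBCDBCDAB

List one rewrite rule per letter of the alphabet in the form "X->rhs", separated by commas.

  step 2 ⇒ step 3: BCDBCDABBCDBAABAABCDABBBC ⇒ BCD·AB·BBC·BCD·AB·BBC·BAA·BCD·BCD·AB·BBC·BCD·BAA·BAA·BCD·BAA·BAA·BCD·AB·BBC·BAA·BCD·BCD·BCD·AB
    A ↦ BAA
    B ↦ BCD
    C ↦ AB
    D ↦ BBC

A->BAA, B->BCD, C->AB, D->BBC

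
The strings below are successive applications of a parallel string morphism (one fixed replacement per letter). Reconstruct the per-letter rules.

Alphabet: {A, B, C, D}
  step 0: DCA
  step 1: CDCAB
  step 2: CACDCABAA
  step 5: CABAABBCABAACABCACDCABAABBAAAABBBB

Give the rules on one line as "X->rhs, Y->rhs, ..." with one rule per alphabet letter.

  step 1 ⇒ step 2: CDCAB ⇒ CA·CD·CA·B·AA
    A ↦ B
    B ↦ AA
    C ↦ CA
    D ↦ CD

A->B, B->AA, C->CA, D->CD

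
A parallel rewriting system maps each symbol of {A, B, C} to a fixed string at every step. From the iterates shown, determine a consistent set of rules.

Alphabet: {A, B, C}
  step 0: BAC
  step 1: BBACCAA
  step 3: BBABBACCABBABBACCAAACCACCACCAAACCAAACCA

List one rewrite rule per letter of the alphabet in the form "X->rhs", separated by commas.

  step 0 ⇒ step 1: BAC ⇒ BBA·CCA·A
    A ↦ CCA
    B ↦ BBA
    C ↦ A

A->CCA, B->BBA, C->A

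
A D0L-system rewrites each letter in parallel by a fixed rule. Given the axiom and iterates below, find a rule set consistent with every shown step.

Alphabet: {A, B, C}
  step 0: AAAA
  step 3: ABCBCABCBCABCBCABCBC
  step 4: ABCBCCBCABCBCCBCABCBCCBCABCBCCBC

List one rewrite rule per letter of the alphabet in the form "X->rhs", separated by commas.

  step 3 ⇒ step 4: ABCBCABCBCABCBCABCBC ⇒ AB·C·BC·C·BC·AB·C·BC·C·BC·AB·C·BC·C·BC·AB·C·BC·C·BC
    A ↦ AB
    B ↦ C
    C ↦ BC

A->AB, B->C, C->BC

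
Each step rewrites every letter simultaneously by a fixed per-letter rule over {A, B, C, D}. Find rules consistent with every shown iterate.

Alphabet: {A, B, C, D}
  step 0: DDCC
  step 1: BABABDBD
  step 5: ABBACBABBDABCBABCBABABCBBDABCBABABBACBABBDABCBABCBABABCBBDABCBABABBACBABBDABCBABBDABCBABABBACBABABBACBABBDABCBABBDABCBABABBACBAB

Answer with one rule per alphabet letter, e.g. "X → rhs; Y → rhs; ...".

A->CB, B->AB, C->BD, D->BA

  step 0 ⇒ step 1: DDCC ⇒ BA·BA·BD·BD
    C ↦ BD
    D ↦ BA
    A ↦ CB  (constrained at step 1)
    B ↦ AB  (constrained at step 1)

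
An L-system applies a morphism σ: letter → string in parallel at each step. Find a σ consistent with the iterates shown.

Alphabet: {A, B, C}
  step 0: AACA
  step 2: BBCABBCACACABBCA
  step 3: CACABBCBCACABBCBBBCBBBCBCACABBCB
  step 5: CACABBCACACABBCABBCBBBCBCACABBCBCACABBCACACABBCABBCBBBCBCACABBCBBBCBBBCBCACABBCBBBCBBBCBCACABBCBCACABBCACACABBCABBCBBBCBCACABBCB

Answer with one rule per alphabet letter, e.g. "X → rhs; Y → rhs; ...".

  step 2 ⇒ step 3: BBCABBCACACABBCA ⇒ CA·CA·BB·CB·CA·CA·BB·CB·BB·CB·BB·CB·CA·CA·BB·CB
    A ↦ CB
    B ↦ CA
    C ↦ BB

A->CB, B->CA, C->BB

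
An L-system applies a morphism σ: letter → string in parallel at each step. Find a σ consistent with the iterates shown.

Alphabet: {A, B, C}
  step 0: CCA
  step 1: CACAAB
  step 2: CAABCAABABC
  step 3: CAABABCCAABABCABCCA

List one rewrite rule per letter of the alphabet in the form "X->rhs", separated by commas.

  step 2 ⇒ step 3: CAABCAABABC ⇒ CA·AB·AB·C·CA·AB·AB·C·AB·C·CA
    A ↦ AB
    B ↦ C
    C ↦ CA

A->AB, B->C, C->CA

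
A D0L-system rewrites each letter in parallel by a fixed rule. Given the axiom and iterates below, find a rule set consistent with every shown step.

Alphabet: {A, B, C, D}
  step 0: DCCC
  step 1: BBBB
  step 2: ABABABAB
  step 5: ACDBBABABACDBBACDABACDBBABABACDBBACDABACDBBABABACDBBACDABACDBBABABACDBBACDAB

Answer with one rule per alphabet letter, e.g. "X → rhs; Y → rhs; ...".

A->ACD, B->AB, C->B, D->B

  step 1 ⇒ step 2: BBBB ⇒ AB·AB·AB·AB
    B ↦ AB
    A ↦ ACD  (constrained at step 2)
  step 0 ⇒ step 1: DCCC ⇒ B·B·B·B
    C ↦ B
  step 0 ⇒ step 1: DCCC ⇒ B·B·B·B
    D ↦ B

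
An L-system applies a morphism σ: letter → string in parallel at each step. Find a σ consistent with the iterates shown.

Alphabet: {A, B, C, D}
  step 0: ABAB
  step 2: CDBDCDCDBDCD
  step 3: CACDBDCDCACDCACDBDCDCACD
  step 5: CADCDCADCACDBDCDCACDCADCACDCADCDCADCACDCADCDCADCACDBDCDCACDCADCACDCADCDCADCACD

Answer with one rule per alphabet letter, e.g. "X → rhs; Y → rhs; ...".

A->D, B->BD, C->CA, D->CD

  step 2 ⇒ step 3: CDBDCDCDBDCD ⇒ CA·CD·BD·CD·CA·CD·CA·CD·BD·CD·CA·CD
    B ↦ BD
    C ↦ CA
    D ↦ CD
    A ↦ D  (constrained at step 0)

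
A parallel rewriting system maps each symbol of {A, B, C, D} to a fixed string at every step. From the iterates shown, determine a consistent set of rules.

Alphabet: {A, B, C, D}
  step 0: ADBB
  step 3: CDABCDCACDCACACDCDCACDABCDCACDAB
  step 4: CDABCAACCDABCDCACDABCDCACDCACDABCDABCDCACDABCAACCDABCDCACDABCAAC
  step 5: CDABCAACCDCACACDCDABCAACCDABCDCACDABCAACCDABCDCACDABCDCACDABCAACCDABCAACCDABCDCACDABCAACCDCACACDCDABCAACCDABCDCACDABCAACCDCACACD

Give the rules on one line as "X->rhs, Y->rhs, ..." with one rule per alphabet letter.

A->CA, B->AC, C->CD, D->AB

  step 4 ⇒ step 5: CDABCAACCDABCDCACDABCDCACDCACDABCDABCDCACDABCAACCDABCDCACDABCAAC ⇒ CD·AB·CA·AC·CD·CA·CA·CD·CD·AB·CA·AC·CD·AB·CD·CA·CD·AB·CA·AC·CD·AB·CD·CA·CD·AB·CD·CA·CD·AB·CA·AC·CD·AB·CA·AC·CD·AB·CD·CA·CD·AB·CA·AC·CD·CA·CA·CD·CD·AB·CA·AC·CD·AB·CD·CA·CD·AB·CA·AC·CD·CA·CA·CD
    A ↦ CA
    B ↦ AC
    C ↦ CD
    D ↦ AB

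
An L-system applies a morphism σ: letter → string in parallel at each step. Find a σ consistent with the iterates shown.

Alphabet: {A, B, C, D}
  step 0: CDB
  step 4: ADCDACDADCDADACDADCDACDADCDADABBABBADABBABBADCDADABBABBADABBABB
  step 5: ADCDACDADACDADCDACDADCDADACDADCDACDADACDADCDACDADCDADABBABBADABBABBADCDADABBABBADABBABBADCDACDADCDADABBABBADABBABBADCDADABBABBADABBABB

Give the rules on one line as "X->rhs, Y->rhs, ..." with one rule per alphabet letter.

  step 4 ⇒ step 5: ADCDACDADCDADACDADCDACDADCDADABBABBADABBABBADCDADABBABBADABBABB ⇒ AD·CD·A·CD·AD·A·CD·AD·CD·A·CD·AD·CD·AD·A·CD·AD·CD·A·CD·AD·A·CD·AD·CD·A·CD·AD·CD·AD·ABB·ABB·AD·ABB·ABB·AD·CD·AD·ABB·ABB·AD·ABB·ABB·AD·CD·A·CD·AD·CD·AD·ABB·ABB·AD·ABB·ABB·AD·CD·AD·ABB·ABB·AD·ABB·ABB
    A ↦ AD
    B ↦ ABB
    C ↦ A
    D ↦ CD

A->AD, B->ABB, C->A, D->CD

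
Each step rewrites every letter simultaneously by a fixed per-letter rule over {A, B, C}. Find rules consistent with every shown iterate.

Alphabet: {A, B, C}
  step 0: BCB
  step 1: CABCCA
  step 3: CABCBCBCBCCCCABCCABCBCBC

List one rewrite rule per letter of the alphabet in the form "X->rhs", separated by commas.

A->CC, B->CA, C->BC

  step 0 ⇒ step 1: BCB ⇒ CA·BC·CA
    B ↦ CA
    C ↦ BC
    A ↦ CC  (constrained at step 1)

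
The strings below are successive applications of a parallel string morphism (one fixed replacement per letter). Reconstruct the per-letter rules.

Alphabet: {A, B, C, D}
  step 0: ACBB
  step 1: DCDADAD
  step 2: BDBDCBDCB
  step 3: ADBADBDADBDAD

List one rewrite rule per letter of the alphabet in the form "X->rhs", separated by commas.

A->DC, B->AD, C->D, D->B

  step 2 ⇒ step 3: BDBDCBDCB ⇒ AD·B·AD·B·D·AD·B·D·AD
    B ↦ AD
    C ↦ D
    D ↦ B
  step 0 ⇒ step 1: ACBB ⇒ DC·D·AD·AD
    A ↦ DC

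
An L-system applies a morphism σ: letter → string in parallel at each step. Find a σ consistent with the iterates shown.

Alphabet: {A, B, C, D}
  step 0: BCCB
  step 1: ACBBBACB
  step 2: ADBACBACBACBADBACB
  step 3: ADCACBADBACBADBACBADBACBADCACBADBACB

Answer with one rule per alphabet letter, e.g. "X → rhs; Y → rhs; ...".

  step 2 ⇒ step 3: ADBACBACBACBADBACB ⇒ AD·C·ACB·AD·B·ACB·AD·B·ACB·AD·B·ACB·AD·C·ACB·AD·B·ACB
    A ↦ AD
    B ↦ ACB
    C ↦ B
    D ↦ C

A->AD, B->ACB, C->B, D->C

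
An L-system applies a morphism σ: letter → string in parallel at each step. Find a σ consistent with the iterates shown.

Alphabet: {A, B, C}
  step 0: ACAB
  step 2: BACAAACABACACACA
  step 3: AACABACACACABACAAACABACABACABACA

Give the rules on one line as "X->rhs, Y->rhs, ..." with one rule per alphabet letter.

A->CA, B->AA, C->BA

  step 2 ⇒ step 3: BACAAACABACACACA ⇒ AA·CA·BA·CA·CA·CA·BA·CA·AA·CA·BA·CA·BA·CA·BA·CA
    A ↦ CA
    B ↦ AA
    C ↦ BA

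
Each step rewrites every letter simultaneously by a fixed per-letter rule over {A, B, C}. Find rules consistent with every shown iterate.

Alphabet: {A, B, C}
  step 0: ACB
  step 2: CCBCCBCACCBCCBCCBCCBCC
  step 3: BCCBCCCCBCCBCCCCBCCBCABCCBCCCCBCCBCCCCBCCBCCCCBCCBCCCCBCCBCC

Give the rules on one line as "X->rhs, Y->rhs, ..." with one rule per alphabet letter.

A->BCA, B->CC, C->BCC

  step 2 ⇒ step 3: CCBCCBCACCBCCBCCBCCBCC ⇒ BCC·BCC·CC·BCC·BCC·CC·BCC·BCA·BCC·BCC·CC·BCC·BCC·CC·BCC·BCC·CC·BCC·BCC·CC·BCC·BCC
    A ↦ BCA
    B ↦ CC
    C ↦ BCC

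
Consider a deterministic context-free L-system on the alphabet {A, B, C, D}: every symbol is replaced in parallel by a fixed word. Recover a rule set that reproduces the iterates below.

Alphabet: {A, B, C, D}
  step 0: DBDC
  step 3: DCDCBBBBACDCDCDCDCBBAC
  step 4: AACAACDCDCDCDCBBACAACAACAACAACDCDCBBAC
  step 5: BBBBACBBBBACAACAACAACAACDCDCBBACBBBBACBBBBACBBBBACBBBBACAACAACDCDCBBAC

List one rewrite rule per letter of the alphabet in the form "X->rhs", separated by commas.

  step 4 ⇒ step 5: AACAACDCDCDCDCBBACAACAACAACAACDCDCBBAC ⇒ BB·BB·AC·BB·BB·AC·A·AC·A·AC·A·AC·A·AC·DC·DC·BB·AC·BB·BB·AC·BB·BB·AC·BB·BB·AC·BB·BB·AC·A·AC·A·AC·DC·DC·BB·AC
    A ↦ BB
    B ↦ DC
    C ↦ AC
    D ↦ A

A->BB, B->DC, C->AC, D->A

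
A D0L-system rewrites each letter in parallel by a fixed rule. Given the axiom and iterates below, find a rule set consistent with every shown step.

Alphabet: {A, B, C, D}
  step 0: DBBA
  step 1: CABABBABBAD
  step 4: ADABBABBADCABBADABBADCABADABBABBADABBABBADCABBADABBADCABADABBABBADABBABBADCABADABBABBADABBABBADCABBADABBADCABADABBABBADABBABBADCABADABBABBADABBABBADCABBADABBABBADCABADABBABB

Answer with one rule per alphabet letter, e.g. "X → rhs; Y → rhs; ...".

  step 0 ⇒ step 1: DBBA ⇒ CAB·ABB·ABB·AD
    A ↦ AD
    B ↦ ABB
    D ↦ CAB
    C ↦ B  (constrained at step 1)

A->AD, B->ABB, C->B, D->CAB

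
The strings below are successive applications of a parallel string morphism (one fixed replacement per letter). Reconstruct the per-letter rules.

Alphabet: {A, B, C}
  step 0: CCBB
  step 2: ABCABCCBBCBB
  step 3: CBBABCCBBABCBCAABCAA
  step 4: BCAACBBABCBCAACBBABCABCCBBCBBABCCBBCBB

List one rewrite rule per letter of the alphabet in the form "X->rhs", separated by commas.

  step 3 ⇒ step 4: CBBABCCBBABCBCAABCAA ⇒ BC·A·A·CBB·A·BC·BC·A·A·CBB·A·BC·A·BC·CBB·CBB·A·BC·CBB·CBB
    A ↦ CBB
    B ↦ A
    C ↦ BC

A->CBB, B->A, C->BC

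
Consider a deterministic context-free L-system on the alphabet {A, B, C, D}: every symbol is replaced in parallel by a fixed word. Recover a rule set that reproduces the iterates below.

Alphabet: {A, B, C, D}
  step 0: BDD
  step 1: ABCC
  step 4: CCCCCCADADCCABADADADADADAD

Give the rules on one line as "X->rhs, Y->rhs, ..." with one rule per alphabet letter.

  step 0 ⇒ step 1: BDD ⇒ AB·C·C
    B ↦ AB
    D ↦ C
    A ↦ CC  (constrained at step 1)
    C ↦ AD  (constrained at step 1)

A->CC, B->AB, C->AD, D->C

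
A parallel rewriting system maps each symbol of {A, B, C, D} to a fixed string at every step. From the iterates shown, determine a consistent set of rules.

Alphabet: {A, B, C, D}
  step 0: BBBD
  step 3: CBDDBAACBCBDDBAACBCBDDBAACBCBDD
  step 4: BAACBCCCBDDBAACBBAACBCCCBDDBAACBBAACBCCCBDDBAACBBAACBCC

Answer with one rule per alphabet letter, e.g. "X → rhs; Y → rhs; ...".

  step 3 ⇒ step 4: CBDDBAACBCBDDBAACBCBDDBAACBCBDD ⇒ BAA·CB·C·C·CB·D·D·BAA·CB·BAA·CB·C·C·CB·D·D·BAA·CB·BAA·CB·C·C·CB·D·D·BAA·CB·BAA·CB·C·C
    A ↦ D
    B ↦ CB
    C ↦ BAA
    D ↦ C

A->D, B->CB, C->BAA, D->C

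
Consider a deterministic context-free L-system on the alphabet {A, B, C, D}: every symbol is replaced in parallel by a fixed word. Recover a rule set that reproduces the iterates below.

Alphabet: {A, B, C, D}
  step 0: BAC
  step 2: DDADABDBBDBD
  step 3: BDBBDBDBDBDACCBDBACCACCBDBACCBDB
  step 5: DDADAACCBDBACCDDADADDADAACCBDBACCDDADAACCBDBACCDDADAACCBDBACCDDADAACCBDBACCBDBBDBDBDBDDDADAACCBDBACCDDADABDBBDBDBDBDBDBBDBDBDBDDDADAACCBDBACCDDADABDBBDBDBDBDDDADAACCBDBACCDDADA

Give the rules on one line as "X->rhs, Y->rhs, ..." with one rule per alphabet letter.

  step 2 ⇒ step 3: DDADABDBBDBD ⇒ BDB·BDB·D·BDB·D·ACC·BDB·ACC·ACC·BDB·ACC·BDB
    A ↦ D
    B ↦ ACC
    D ↦ BDB
    C ↦ DA  (constrained at step 0)

A->D, B->ACC, C->DA, D->BDB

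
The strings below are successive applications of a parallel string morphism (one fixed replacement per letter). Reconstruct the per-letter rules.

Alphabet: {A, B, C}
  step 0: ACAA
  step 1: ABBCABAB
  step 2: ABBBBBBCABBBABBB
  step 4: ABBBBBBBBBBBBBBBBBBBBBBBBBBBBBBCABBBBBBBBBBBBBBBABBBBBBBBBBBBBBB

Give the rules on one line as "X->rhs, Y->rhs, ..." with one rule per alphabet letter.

A->AB, B->BB, C->BC

  step 1 ⇒ step 2: ABBCABAB ⇒ AB·BB·BB·BC·AB·BB·AB·BB
    A ↦ AB
    B ↦ BB
    C ↦ BC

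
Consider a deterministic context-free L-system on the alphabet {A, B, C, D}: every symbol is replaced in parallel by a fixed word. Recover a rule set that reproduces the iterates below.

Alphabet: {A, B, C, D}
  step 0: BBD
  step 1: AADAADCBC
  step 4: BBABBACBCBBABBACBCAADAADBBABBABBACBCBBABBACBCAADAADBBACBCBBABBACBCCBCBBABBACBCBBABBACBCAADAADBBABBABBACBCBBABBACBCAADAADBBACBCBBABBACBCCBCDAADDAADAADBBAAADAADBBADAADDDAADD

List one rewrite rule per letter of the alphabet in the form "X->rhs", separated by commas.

  step 0 ⇒ step 1: BBD ⇒ AAD·AAD·CBC
    B ↦ AAD
    D ↦ CBC
    A ↦ BBA  (constrained at step 1)
    C ↦ D  (constrained at step 1)

A->BBA, B->AAD, C->D, D->CBC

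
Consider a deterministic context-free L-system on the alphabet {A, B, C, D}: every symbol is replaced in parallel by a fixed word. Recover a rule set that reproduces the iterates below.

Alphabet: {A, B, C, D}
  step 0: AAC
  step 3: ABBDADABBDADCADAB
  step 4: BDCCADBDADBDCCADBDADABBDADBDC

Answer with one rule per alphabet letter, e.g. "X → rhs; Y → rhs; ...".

  step 3 ⇒ step 4: ABBDADABBDADCADAB ⇒ BD·C·C·AD·BD·AD·BD·C·C·AD·BD·AD·AB·BD·AD·BD·C
    A ↦ BD
    B ↦ C
    C ↦ AB
    D ↦ AD

A->BD, B->C, C->AB, D->AD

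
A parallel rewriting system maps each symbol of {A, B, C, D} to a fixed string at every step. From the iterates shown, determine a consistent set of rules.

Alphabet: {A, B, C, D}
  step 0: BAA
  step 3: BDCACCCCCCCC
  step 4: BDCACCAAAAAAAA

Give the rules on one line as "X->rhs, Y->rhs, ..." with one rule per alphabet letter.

  step 3 ⇒ step 4: BDCACCCCCCCC ⇒ BD·C·A·CC·A·A·A·A·A·A·A·A
    A ↦ CC
    B ↦ BD
    C ↦ A
    D ↦ C

A->CC, B->BD, C->A, D->C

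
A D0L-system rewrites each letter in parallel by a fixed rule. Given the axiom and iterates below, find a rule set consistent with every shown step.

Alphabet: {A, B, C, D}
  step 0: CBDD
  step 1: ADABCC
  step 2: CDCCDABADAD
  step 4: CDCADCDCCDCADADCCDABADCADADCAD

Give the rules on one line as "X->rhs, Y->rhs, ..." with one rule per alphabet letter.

A->CD, B->AB, C->AD, D->C

  step 1 ⇒ step 2: ADABCC ⇒ CD·C·CD·AB·AD·AD
    A ↦ CD
    B ↦ AB
    C ↦ AD
    D ↦ C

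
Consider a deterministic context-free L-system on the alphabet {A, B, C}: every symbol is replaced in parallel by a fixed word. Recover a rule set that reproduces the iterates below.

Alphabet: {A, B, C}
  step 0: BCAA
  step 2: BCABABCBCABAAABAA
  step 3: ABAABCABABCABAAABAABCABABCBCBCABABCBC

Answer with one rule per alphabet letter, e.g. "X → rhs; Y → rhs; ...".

  step 2 ⇒ step 3: BCABABCBCABAAABAA ⇒ ABA·A·BC·ABA·BC·ABA·A·ABA·A·BC·ABA·BC·BC·BC·ABA·BC·BC
    A ↦ BC
    B ↦ ABA
    C ↦ A

A->BC, B->ABA, C->A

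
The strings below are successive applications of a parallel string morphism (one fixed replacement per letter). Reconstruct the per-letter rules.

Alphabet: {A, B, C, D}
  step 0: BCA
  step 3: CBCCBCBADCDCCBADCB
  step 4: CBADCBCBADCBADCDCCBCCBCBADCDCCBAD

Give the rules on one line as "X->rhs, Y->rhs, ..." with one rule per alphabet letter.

A->CD, B->AD, C->CB, D->C

  step 3 ⇒ step 4: CBCCBCBADCDCCBADCB ⇒ CB·AD·CB·CB·AD·CB·AD·CD·C·CB·C·CB·CB·AD·CD·C·CB·AD
    A ↦ CD
    B ↦ AD
    C ↦ CB
    D ↦ C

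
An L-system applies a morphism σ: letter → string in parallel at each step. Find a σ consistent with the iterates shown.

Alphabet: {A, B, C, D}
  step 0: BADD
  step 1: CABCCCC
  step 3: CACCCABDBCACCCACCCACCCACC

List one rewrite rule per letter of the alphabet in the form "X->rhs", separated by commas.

A->B, B->CA, C->BD, D->CC

  step 0 ⇒ step 1: BADD ⇒ CA·B·CC·CC
    A ↦ B
    B ↦ CA
    D ↦ CC
    C ↦ BD  (constrained at step 1)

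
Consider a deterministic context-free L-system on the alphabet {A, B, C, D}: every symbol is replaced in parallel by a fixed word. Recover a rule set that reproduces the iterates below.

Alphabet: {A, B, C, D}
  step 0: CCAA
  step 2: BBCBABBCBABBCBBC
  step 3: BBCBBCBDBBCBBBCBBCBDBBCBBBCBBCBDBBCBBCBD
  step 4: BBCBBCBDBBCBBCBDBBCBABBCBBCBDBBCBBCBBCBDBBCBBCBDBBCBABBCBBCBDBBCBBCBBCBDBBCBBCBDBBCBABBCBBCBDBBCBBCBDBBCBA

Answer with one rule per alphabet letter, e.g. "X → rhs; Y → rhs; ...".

A->B, B->BBC, C->BD, D->BA

  step 3 ⇒ step 4: BBCBBCBDBBCBBBCBBCBDBBCBBBCBBCBDBBCBBCBD ⇒ BBC·BBC·BD·BBC·BBC·BD·BBC·BA·BBC·BBC·BD·BBC·BBC·BBC·BD·BBC·BBC·BD·BBC·BA·BBC·BBC·BD·BBC·BBC·BBC·BD·BBC·BBC·BD·BBC·BA·BBC·BBC·BD·BBC·BBC·BD·BBC·BA
    B ↦ BBC
    C ↦ BD
    D ↦ BA
  step 2 ⇒ step 3: BBCBABBCBABBCBBC ⇒ BBC·BBC·BD·BBC·B·BBC·BBC·BD·BBC·B·BBC·BBC·BD·BBC·BBC·BD
    A ↦ B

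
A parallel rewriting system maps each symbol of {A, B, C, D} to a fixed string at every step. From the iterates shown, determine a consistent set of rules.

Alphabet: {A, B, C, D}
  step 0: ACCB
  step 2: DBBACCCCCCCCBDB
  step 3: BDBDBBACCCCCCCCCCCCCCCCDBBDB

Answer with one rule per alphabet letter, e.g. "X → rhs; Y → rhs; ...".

  step 2 ⇒ step 3: DBBACCCCCCCCBDB ⇒ B·DB·DB·BA·CC·CC·CC·CC·CC·CC·CC·CC·DB·B·DB
    A ↦ BA
    B ↦ DB
    C ↦ CC
    D ↦ B

A->BA, B->DB, C->CC, D->B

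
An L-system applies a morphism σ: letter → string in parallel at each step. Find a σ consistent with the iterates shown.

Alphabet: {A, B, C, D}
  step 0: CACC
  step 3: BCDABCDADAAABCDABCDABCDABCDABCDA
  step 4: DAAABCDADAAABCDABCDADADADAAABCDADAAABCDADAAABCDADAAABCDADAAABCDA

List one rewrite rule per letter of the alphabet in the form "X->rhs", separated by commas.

A->DA, B->DA, C->AA, D->BC

  step 3 ⇒ step 4: BCDABCDADAAABCDABCDABCDABCDABCDA ⇒ DA·AA·BC·DA·DA·AA·BC·DA·BC·DA·DA·DA·DA·AA·BC·DA·DA·AA·BC·DA·DA·AA·BC·DA·DA·AA·BC·DA·DA·AA·BC·DA
    A ↦ DA
    B ↦ DA
    C ↦ AA
    D ↦ BC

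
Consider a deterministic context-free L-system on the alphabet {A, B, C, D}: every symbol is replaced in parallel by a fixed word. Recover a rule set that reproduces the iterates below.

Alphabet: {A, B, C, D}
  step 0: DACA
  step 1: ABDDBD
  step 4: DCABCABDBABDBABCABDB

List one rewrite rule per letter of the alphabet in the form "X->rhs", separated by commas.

  step 0 ⇒ step 1: DACA ⇒ AB·D·DB·D
    A ↦ D
    C ↦ DB
    D ↦ AB
    B ↦ C  (constrained at step 1)

A->D, B->C, C->DB, D->AB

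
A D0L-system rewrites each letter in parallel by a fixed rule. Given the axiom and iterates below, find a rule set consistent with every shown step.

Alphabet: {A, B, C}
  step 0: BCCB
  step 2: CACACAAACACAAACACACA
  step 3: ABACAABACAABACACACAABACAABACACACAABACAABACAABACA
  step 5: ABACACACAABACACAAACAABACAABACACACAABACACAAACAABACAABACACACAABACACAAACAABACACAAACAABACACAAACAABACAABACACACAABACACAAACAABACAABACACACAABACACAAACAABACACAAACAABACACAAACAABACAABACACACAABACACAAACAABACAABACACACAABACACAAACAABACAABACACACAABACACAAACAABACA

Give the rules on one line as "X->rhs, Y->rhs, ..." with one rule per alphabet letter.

A->CA, B->AA, C->ABA

  step 2 ⇒ step 3: CACACAAACACAAACACACA ⇒ ABA·CA·ABA·CA·ABA·CA·CA·CA·ABA·CA·ABA·CA·CA·CA·ABA·CA·ABA·CA·ABA·CA
    A ↦ CA
    C ↦ ABA
    B ↦ AA  (constrained at step 0)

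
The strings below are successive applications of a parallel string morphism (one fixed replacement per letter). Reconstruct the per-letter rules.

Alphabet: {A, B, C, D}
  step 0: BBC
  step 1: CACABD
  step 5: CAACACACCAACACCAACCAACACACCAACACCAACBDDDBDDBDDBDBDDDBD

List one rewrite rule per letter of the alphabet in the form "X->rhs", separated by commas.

  step 0 ⇒ step 1: BBC ⇒ CA·CA·BD
    B ↦ CA
    C ↦ BD
    A ↦ D  (constrained at step 1)
    D ↦ AC  (constrained at step 1)

A->D, B->CA, C->BD, D->AC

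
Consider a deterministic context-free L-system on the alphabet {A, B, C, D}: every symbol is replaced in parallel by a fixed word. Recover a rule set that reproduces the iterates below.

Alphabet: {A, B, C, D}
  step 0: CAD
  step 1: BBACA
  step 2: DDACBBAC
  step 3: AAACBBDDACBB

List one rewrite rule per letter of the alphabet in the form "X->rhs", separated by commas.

  step 2 ⇒ step 3: DDACBBAC ⇒ A·A·AC·BB·D·D·AC·BB
    A ↦ AC
    B ↦ D
    C ↦ BB
    D ↦ A

A->AC, B->D, C->BB, D->A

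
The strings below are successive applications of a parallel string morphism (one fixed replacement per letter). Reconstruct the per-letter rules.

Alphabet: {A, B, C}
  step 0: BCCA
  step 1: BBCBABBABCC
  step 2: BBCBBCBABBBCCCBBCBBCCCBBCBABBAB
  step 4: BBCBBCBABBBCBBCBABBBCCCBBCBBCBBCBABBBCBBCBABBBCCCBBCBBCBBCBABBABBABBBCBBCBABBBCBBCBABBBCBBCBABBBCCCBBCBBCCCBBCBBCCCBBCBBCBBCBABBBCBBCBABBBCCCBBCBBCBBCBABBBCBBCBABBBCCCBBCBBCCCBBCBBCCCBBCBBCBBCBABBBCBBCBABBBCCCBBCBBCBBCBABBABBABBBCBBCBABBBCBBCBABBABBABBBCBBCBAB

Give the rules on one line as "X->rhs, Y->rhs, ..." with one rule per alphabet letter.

A->CC, B->BBC, C->BAB

  step 1 ⇒ step 2: BBCBABBABCC ⇒ BBC·BBC·BAB·BBC·CC·BBC·BBC·CC·BBC·BAB·BAB
    A ↦ CC
    B ↦ BBC
    C ↦ BAB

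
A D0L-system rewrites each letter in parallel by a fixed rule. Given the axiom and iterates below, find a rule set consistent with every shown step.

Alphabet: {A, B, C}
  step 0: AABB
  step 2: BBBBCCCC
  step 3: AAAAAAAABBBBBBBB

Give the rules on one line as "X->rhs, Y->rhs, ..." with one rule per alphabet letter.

  step 2 ⇒ step 3: BBBBCCCC ⇒ AA·AA·AA·AA·BB·BB·BB·BB
    B ↦ AA
    C ↦ BB
    A ↦ C  (constrained at step 0)

A->C, B->AA, C->BB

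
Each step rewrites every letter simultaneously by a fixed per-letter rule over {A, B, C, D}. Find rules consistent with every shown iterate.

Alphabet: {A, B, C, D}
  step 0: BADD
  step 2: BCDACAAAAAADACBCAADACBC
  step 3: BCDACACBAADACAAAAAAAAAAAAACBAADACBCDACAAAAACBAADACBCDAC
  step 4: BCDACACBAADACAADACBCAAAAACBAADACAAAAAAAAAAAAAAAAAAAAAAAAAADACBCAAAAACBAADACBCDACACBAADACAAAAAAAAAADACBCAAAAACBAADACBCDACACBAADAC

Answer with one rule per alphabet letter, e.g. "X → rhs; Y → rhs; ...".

  step 3 ⇒ step 4: BCDACACBAADACAAAAAAAAAAAAACBAADACBCDACAAAAACBAADACBCDAC ⇒ BC·DAC·ACB·AA·DAC·AA·DAC·BC·AA·AA·ACB·AA·DAC·AA·AA·AA·AA·AA·AA·AA·AA·AA·AA·AA·AA·AA·DAC·BC·AA·AA·ACB·AA·DAC·BC·DAC·ACB·AA·DAC·AA·AA·AA·AA·AA·DAC·BC·AA·AA·ACB·AA·DAC·BC·DAC·ACB·AA·DAC
    A ↦ AA
    B ↦ BC
    C ↦ DAC
    D ↦ ACB

A->AA, B->BC, C->DAC, D->ACB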